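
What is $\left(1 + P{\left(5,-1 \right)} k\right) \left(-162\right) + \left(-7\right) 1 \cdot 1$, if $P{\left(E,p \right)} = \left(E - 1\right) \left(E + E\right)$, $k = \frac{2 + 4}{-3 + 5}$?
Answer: $-19609$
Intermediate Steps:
$k = 3$ ($k = \frac{6}{2} = 6 \cdot \frac{1}{2} = 3$)
$P{\left(E,p \right)} = 2 E \left(-1 + E\right)$ ($P{\left(E,p \right)} = \left(-1 + E\right) 2 E = 2 E \left(-1 + E\right)$)
$\left(1 + P{\left(5,-1 \right)} k\right) \left(-162\right) + \left(-7\right) 1 \cdot 1 = \left(1 + 2 \cdot 5 \left(-1 + 5\right) 3\right) \left(-162\right) + \left(-7\right) 1 \cdot 1 = \left(1 + 2 \cdot 5 \cdot 4 \cdot 3\right) \left(-162\right) - 7 = \left(1 + 40 \cdot 3\right) \left(-162\right) - 7 = \left(1 + 120\right) \left(-162\right) - 7 = 121 \left(-162\right) - 7 = -19602 - 7 = -19609$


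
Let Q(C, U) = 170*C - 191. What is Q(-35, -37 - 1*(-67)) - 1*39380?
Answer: -45521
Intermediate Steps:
Q(C, U) = -191 + 170*C
Q(-35, -37 - 1*(-67)) - 1*39380 = (-191 + 170*(-35)) - 1*39380 = (-191 - 5950) - 39380 = -6141 - 39380 = -45521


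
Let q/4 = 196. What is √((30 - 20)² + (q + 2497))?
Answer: 7*√69 ≈ 58.146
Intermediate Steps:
q = 784 (q = 4*196 = 784)
√((30 - 20)² + (q + 2497)) = √((30 - 20)² + (784 + 2497)) = √(10² + 3281) = √(100 + 3281) = √3381 = 7*√69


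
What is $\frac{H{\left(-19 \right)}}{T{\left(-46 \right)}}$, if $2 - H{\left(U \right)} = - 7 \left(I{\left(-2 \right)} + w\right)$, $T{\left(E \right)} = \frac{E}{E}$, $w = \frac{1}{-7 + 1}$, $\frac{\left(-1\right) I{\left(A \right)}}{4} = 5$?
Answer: $- \frac{835}{6} \approx -139.17$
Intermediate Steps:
$I{\left(A \right)} = -20$ ($I{\left(A \right)} = \left(-4\right) 5 = -20$)
$w = - \frac{1}{6}$ ($w = \frac{1}{-6} = - \frac{1}{6} \approx -0.16667$)
$T{\left(E \right)} = 1$
$H{\left(U \right)} = - \frac{835}{6}$ ($H{\left(U \right)} = 2 - - 7 \left(-20 - \frac{1}{6}\right) = 2 - \left(-7\right) \left(- \frac{121}{6}\right) = 2 - \frac{847}{6} = - \frac{835}{6}$)
$\frac{H{\left(-19 \right)}}{T{\left(-46 \right)}} = - \frac{835}{6 \cdot 1} = \left(- \frac{835}{6}\right) 1 = - \frac{835}{6}$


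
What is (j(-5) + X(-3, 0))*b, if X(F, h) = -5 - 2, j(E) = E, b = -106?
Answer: 1272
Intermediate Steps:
X(F, h) = -7
(j(-5) + X(-3, 0))*b = (-5 - 7)*(-106) = -12*(-106) = 1272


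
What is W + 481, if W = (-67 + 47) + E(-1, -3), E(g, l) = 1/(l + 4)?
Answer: 462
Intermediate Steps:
E(g, l) = 1/(4 + l)
W = -19 (W = (-67 + 47) + 1/(4 - 3) = -20 + 1/1 = -20 + 1 = -19)
W + 481 = -19 + 481 = 462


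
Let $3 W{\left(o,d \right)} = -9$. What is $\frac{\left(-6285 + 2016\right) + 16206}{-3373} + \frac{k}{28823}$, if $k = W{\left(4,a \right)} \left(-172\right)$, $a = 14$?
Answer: $- \frac{342319683}{97219979} \approx -3.5211$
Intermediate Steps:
$W{\left(o,d \right)} = -3$ ($W{\left(o,d \right)} = \frac{1}{3} \left(-9\right) = -3$)
$k = 516$ ($k = \left(-3\right) \left(-172\right) = 516$)
$\frac{\left(-6285 + 2016\right) + 16206}{-3373} + \frac{k}{28823} = \frac{\left(-6285 + 2016\right) + 16206}{-3373} + \frac{516}{28823} = \left(-4269 + 16206\right) \left(- \frac{1}{3373}\right) + 516 \cdot \frac{1}{28823} = 11937 \left(- \frac{1}{3373}\right) + \frac{516}{28823} = - \frac{11937}{3373} + \frac{516}{28823} = - \frac{342319683}{97219979}$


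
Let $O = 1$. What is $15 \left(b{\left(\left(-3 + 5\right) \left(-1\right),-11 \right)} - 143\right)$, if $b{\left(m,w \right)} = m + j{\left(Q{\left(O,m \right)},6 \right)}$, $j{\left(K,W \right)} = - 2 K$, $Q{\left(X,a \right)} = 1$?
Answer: $-2205$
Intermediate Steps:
$b{\left(m,w \right)} = -2 + m$ ($b{\left(m,w \right)} = m - 2 = -2 + m$)
$15 \left(b{\left(\left(-3 + 5\right) \left(-1\right),-11 \right)} - 143\right) = 15 \left(\left(-2 + \left(-3 + 5\right) \left(-1\right)\right) - 143\right) = 15 \left(\left(-2 + 2 \left(-1\right)\right) - 143\right) = 15 \left(\left(-2 - 2\right) - 143\right) = 15 \left(-4 - 143\right) = 15 \left(-147\right) = -2205$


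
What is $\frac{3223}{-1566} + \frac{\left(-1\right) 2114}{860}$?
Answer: $- \frac{760288}{168345} \approx -4.5163$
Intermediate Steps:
$\frac{3223}{-1566} + \frac{\left(-1\right) 2114}{860} = 3223 \left(- \frac{1}{1566}\right) - \frac{1057}{430} = - \frac{3223}{1566} - \frac{1057}{430} = - \frac{760288}{168345}$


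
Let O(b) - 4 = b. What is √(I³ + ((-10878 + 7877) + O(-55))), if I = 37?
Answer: 3*√5289 ≈ 218.18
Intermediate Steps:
O(b) = 4 + b
√(I³ + ((-10878 + 7877) + O(-55))) = √(37³ + ((-10878 + 7877) + (4 - 55))) = √(50653 + (-3001 - 51)) = √(50653 - 3052) = √47601 = 3*√5289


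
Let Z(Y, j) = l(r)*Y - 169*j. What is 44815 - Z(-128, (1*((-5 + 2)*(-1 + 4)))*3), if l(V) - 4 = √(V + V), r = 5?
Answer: 40764 + 128*√10 ≈ 41169.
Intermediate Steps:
l(V) = 4 + √2*√V (l(V) = 4 + √(V + V) = 4 + √(2*V) = 4 + √2*√V)
Z(Y, j) = -169*j + Y*(4 + √10) (Z(Y, j) = (4 + √2*√5)*Y - 169*j = (4 + √10)*Y - 169*j = Y*(4 + √10) - 169*j = -169*j + Y*(4 + √10))
44815 - Z(-128, (1*((-5 + 2)*(-1 + 4)))*3) = 44815 - (-169*1*((-5 + 2)*(-1 + 4))*3 - 128*(4 + √10)) = 44815 - (-169*1*(-3*3)*3 + (-512 - 128*√10)) = 44815 - (-169*1*(-9)*3 + (-512 - 128*√10)) = 44815 - (-(-1521)*3 + (-512 - 128*√10)) = 44815 - (-169*(-27) + (-512 - 128*√10)) = 44815 - (4563 + (-512 - 128*√10)) = 44815 - (4051 - 128*√10) = 44815 + (-4051 + 128*√10) = 40764 + 128*√10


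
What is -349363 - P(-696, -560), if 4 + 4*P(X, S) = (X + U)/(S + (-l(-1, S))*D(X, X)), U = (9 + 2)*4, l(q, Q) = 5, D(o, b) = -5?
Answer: -186908833/535 ≈ -3.4936e+5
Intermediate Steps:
U = 44 (U = 11*4 = 44)
P(X, S) = -1 + (44 + X)/(4*(25 + S)) (P(X, S) = -1 + ((X + 44)/(S - 1*5*(-5)))/4 = -1 + ((44 + X)/(S - 5*(-5)))/4 = -1 + ((44 + X)/(S + 25))/4 = -1 + ((44 + X)/(25 + S))/4 = -1 + (44 + X)/(4*(25 + S)))
-349363 - P(-696, -560) = -349363 - (-14 - 1*(-560) + (¼)*(-696))/(25 - 560) = -349363 - (-14 + 560 - 174)/(-535) = -349363 - (-1)*372/535 = -349363 - 1*(-372/535) = -349363 + 372/535 = -186908833/535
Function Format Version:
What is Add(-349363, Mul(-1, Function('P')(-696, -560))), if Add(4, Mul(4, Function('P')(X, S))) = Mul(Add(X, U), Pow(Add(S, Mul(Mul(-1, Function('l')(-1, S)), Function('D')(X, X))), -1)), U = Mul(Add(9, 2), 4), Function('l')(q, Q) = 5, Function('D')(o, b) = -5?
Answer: Rational(-186908833, 535) ≈ -3.4936e+5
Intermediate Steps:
U = 44 (U = Mul(11, 4) = 44)
Function('P')(X, S) = Add(-1, Mul(Rational(1, 4), Pow(Add(25, S), -1), Add(44, X))) (Function('P')(X, S) = Add(-1, Mul(Rational(1, 4), Mul(Add(X, 44), Pow(Add(S, Mul(Mul(-1, 5), -5)), -1)))) = Add(-1, Mul(Rational(1, 4), Mul(Add(44, X), Pow(Add(S, Mul(-5, -5)), -1)))) = Add(-1, Mul(Rational(1, 4), Mul(Add(44, X), Pow(Add(S, 25), -1)))) = Add(-1, Mul(Rational(1, 4), Mul(Add(44, X), Pow(Add(25, S), -1)))) = Add(-1, Mul(Rational(1, 4), Mul(Pow(Add(25, S), -1), Add(44, X)))) = Add(-1, Mul(Rational(1, 4), Pow(Add(25, S), -1), Add(44, X))))
Add(-349363, Mul(-1, Function('P')(-696, -560))) = Add(-349363, Mul(-1, Mul(Pow(Add(25, -560), -1), Add(-14, Mul(-1, -560), Mul(Rational(1, 4), -696))))) = Add(-349363, Mul(-1, Mul(Pow(-535, -1), Add(-14, 560, -174)))) = Add(-349363, Mul(-1, Mul(Rational(-1, 535), 372))) = Add(-349363, Mul(-1, Rational(-372, 535))) = Add(-349363, Rational(372, 535)) = Rational(-186908833, 535)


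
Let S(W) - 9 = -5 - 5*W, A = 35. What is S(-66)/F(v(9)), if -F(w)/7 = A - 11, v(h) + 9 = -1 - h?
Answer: -167/84 ≈ -1.9881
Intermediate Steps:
v(h) = -10 - h (v(h) = -9 + (-1 - h) = -10 - h)
S(W) = 4 - 5*W (S(W) = 9 + (-5 - 5*W) = 4 - 5*W)
F(w) = -168 (F(w) = -7*(35 - 11) = -7*24 = -168)
S(-66)/F(v(9)) = (4 - 5*(-66))/(-168) = (4 + 330)*(-1/168) = 334*(-1/168) = -167/84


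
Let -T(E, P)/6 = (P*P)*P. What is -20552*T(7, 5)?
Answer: 15414000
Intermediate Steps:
T(E, P) = -6*P³ (T(E, P) = -6*P*P*P = -6*P²*P = -6*P³)
-20552*T(7, 5) = -(-123312)*5³ = -(-123312)*125 = -20552*(-750) = 15414000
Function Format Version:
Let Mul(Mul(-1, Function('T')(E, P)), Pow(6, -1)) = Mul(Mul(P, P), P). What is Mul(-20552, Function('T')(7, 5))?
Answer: 15414000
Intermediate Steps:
Function('T')(E, P) = Mul(-6, Pow(P, 3)) (Function('T')(E, P) = Mul(-6, Mul(Mul(P, P), P)) = Mul(-6, Mul(Pow(P, 2), P)) = Mul(-6, Pow(P, 3)))
Mul(-20552, Function('T')(7, 5)) = Mul(-20552, Mul(-6, Pow(5, 3))) = Mul(-20552, Mul(-6, 125)) = Mul(-20552, -750) = 15414000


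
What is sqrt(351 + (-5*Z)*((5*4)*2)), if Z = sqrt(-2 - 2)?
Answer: sqrt(351 - 400*I) ≈ 21.014 - 9.5175*I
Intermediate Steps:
Z = 2*I (Z = sqrt(-4) = 2*I ≈ 2.0*I)
sqrt(351 + (-5*Z)*((5*4)*2)) = sqrt(351 + (-10*I)*((5*4)*2)) = sqrt(351 + (-10*I)*(20*2)) = sqrt(351 - 10*I*40) = sqrt(351 - 400*I)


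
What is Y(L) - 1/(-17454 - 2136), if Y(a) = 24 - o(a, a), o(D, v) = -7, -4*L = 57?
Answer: 607291/19590 ≈ 31.000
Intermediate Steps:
L = -57/4 (L = -1/4*57 = -57/4 ≈ -14.250)
Y(a) = 31 (Y(a) = 24 - 1*(-7) = 24 + 7 = 31)
Y(L) - 1/(-17454 - 2136) = 31 - 1/(-17454 - 2136) = 31 - 1/(-19590) = 31 - 1*(-1/19590) = 31 + 1/19590 = 607291/19590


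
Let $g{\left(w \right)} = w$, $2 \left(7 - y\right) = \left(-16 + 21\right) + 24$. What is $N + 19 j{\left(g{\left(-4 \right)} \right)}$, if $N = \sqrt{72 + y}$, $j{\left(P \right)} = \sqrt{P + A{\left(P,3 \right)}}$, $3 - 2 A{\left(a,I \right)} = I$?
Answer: $\frac{\sqrt{258}}{2} + 38 i \approx 8.0312 + 38.0 i$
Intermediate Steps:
$y = - \frac{15}{2}$ ($y = 7 - \frac{\left(-16 + 21\right) + 24}{2} = 7 - \frac{5 + 24}{2} = 7 - \frac{29}{2} = - \frac{15}{2} \approx -7.5$)
$A{\left(a,I \right)} = \frac{3}{2} - \frac{I}{2}$
$j{\left(P \right)} = \sqrt{P}$ ($j{\left(P \right)} = \sqrt{P + \left(\frac{3}{2} - \frac{3}{2}\right)} = \sqrt{P + 0} = \sqrt{P}$)
$N = \frac{\sqrt{258}}{2}$ ($N = \sqrt{72 - \frac{15}{2}} = \sqrt{\frac{129}{2}} = \frac{\sqrt{258}}{2} \approx 8.0312$)
$N + 19 j{\left(g{\left(-4 \right)} \right)} = \frac{\sqrt{258}}{2} + 19 \sqrt{-4} = \frac{\sqrt{258}}{2} + 19 \cdot 2 i = \frac{\sqrt{258}}{2} + 38 i$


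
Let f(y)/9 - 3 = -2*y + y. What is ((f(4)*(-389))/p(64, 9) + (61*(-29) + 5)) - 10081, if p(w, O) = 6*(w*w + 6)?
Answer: -97175213/8204 ≈ -11845.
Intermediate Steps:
f(y) = 27 - 9*y (f(y) = 27 + 9*(-2*y + y) = 27 + 9*(-y) = 27 - 9*y)
p(w, O) = 36 + 6*w² (p(w, O) = 6*(w² + 6) = 6*(6 + w²) = 36 + 6*w²)
((f(4)*(-389))/p(64, 9) + (61*(-29) + 5)) - 10081 = (((27 - 9*4)*(-389))/(36 + 6*64²) + (61*(-29) + 5)) - 10081 = (((27 - 36)*(-389))/(36 + 6*4096) + (-1769 + 5)) - 10081 = ((-9*(-389))/(36 + 24576) - 1764) - 10081 = (3501/24612 - 1764) - 10081 = (3501*(1/24612) - 1764) - 10081 = (1167/8204 - 1764) - 10081 = -14470689/8204 - 10081 = -97175213/8204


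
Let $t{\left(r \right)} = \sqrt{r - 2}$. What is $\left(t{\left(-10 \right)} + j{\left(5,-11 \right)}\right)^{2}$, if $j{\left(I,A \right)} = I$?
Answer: $13 + 20 i \sqrt{3} \approx 13.0 + 34.641 i$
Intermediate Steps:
$t{\left(r \right)} = \sqrt{-2 + r}$
$\left(t{\left(-10 \right)} + j{\left(5,-11 \right)}\right)^{2} = \left(\sqrt{-2 - 10} + 5\right)^{2} = \left(\sqrt{-12} + 5\right)^{2} = \left(2 i \sqrt{3} + 5\right)^{2} = \left(5 + 2 i \sqrt{3}\right)^{2}$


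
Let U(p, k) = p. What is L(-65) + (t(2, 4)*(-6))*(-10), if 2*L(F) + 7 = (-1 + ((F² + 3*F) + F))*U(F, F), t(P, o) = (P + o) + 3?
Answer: -256587/2 ≈ -1.2829e+5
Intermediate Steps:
t(P, o) = 3 + P + o
L(F) = -7/2 + F*(-1 + F² + 4*F)/2 (L(F) = -7/2 + ((-1 + ((F² + 3*F) + F))*F)/2 = -7/2 + ((-1 + (F² + 4*F))*F)/2 = -7/2 + ((-1 + F² + 4*F)*F)/2 = -7/2 + (F*(-1 + F² + 4*F))/2 = -7/2 + F*(-1 + F² + 4*F)/2)
L(-65) + (t(2, 4)*(-6))*(-10) = (-7/2 + (½)*(-65)³ + 2*(-65)² - ½*(-65)) + ((3 + 2 + 4)*(-6))*(-10) = (-7/2 + (½)*(-274625) + 2*4225 + 65/2) + (9*(-6))*(-10) = (-7/2 - 274625/2 + 8450 + 65/2) - 54*(-10) = -257667/2 + 540 = -256587/2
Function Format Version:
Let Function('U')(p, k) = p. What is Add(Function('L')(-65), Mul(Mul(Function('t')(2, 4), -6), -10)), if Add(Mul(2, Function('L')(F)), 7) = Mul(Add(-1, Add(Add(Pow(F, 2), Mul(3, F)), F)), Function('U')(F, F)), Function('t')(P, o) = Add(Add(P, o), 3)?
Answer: Rational(-256587, 2) ≈ -1.2829e+5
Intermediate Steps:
Function('t')(P, o) = Add(3, P, o)
Function('L')(F) = Add(Rational(-7, 2), Mul(Rational(1, 2), F, Add(-1, Pow(F, 2), Mul(4, F)))) (Function('L')(F) = Add(Rational(-7, 2), Mul(Rational(1, 2), Mul(Add(-1, Add(Add(Pow(F, 2), Mul(3, F)), F)), F))) = Add(Rational(-7, 2), Mul(Rational(1, 2), Mul(Add(-1, Add(Pow(F, 2), Mul(4, F))), F))) = Add(Rational(-7, 2), Mul(Rational(1, 2), Mul(Add(-1, Pow(F, 2), Mul(4, F)), F))) = Add(Rational(-7, 2), Mul(Rational(1, 2), Mul(F, Add(-1, Pow(F, 2), Mul(4, F))))) = Add(Rational(-7, 2), Mul(Rational(1, 2), F, Add(-1, Pow(F, 2), Mul(4, F)))))
Add(Function('L')(-65), Mul(Mul(Function('t')(2, 4), -6), -10)) = Add(Add(Rational(-7, 2), Mul(Rational(1, 2), Pow(-65, 3)), Mul(2, Pow(-65, 2)), Mul(Rational(-1, 2), -65)), Mul(Mul(Add(3, 2, 4), -6), -10)) = Add(Add(Rational(-7, 2), Mul(Rational(1, 2), -274625), Mul(2, 4225), Rational(65, 2)), Mul(Mul(9, -6), -10)) = Add(Add(Rational(-7, 2), Rational(-274625, 2), 8450, Rational(65, 2)), Mul(-54, -10)) = Add(Rational(-257667, 2), 540) = Rational(-256587, 2)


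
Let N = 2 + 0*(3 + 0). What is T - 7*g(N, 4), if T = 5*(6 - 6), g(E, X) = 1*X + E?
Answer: -42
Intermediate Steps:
N = 2 (N = 2 + 0*3 = 2 + 0 = 2)
g(E, X) = E + X (g(E, X) = X + E = E + X)
T = 0 (T = 5*0 = 0)
T - 7*g(N, 4) = 0 - 7*(2 + 4) = 0 - 7*6 = 0 - 1*42 = 0 - 42 = -42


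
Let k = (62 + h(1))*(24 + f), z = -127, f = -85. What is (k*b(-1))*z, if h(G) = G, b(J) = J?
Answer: -488061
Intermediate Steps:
k = -3843 (k = (62 + 1)*(24 - 85) = 63*(-61) = -3843)
(k*b(-1))*z = -3843*(-1)*(-127) = 3843*(-127) = -488061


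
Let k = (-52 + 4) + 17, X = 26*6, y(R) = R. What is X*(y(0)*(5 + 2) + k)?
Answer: -4836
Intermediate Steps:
X = 156
k = -31 (k = -48 + 17 = -31)
X*(y(0)*(5 + 2) + k) = 156*(0*(5 + 2) - 31) = 156*(0*7 - 31) = 156*(0 - 31) = 156*(-31) = -4836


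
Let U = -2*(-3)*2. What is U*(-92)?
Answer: -1104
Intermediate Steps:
U = 12 (U = 6*2 = 12)
U*(-92) = 12*(-92) = -1104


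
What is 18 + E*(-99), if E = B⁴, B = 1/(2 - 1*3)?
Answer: -81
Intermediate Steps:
B = -1 (B = 1/(2 - 3) = 1/(-1) = -1)
E = 1 (E = (-1)⁴ = 1)
18 + E*(-99) = 18 + 1*(-99) = 18 - 99 = -81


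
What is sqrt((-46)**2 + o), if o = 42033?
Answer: 7*sqrt(901) ≈ 210.12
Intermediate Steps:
sqrt((-46)**2 + o) = sqrt((-46)**2 + 42033) = sqrt(2116 + 42033) = sqrt(44149) = 7*sqrt(901)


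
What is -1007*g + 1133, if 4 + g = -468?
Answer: 476437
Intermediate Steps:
g = -472 (g = -4 - 468 = -472)
-1007*g + 1133 = -1007*(-472) + 1133 = 475304 + 1133 = 476437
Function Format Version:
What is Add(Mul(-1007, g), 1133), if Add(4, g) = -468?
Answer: 476437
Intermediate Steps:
g = -472 (g = Add(-4, -468) = -472)
Add(Mul(-1007, g), 1133) = Add(Mul(-1007, -472), 1133) = Add(475304, 1133) = 476437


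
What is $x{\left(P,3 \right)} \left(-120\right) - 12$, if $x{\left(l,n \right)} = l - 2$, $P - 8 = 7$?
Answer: $-1572$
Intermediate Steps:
$P = 15$ ($P = 8 + 7 = 15$)
$x{\left(l,n \right)} = -2 + l$ ($x{\left(l,n \right)} = l - 2 = -2 + l$)
$x{\left(P,3 \right)} \left(-120\right) - 12 = \left(-2 + 15\right) \left(-120\right) - 12 = 13 \left(-120\right) - 12 = -1560 - 12 = -1572$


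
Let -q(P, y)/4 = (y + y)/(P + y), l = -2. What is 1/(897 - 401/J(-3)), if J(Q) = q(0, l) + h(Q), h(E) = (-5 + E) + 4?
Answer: 12/11165 ≈ 0.0010748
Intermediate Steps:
h(E) = -1 + E
q(P, y) = -8*y/(P + y) (q(P, y) = -4*(y + y)/(P + y) = -4*2*y/(P + y) = -8*y/(P + y))
J(Q) = -9 + Q (J(Q) = -8*(-2)/(0 - 2) + (-1 + Q) = -8*(-2)/(-2) + (-1 + Q) = -8*(-2)*(-½) + (-1 + Q) = -8 + (-1 + Q) = -9 + Q)
1/(897 - 401/J(-3)) = 1/(897 - 401/(-9 - 3)) = 1/(897 - 401/(-12)) = 1/(897 - 401*(-1/12)) = 1/(897 + 401/12) = 1/(11165/12) = 12/11165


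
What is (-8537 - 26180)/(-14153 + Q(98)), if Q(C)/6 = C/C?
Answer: 34717/14147 ≈ 2.4540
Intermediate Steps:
Q(C) = 6 (Q(C) = 6*(C/C) = 6*1 = 6)
(-8537 - 26180)/(-14153 + Q(98)) = (-8537 - 26180)/(-14153 + 6) = -34717/(-14147) = -34717*(-1/14147) = 34717/14147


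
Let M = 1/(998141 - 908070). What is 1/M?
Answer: 90071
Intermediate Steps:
M = 1/90071 ≈ 1.1102e-5
1/M = 1/(1/90071) = 90071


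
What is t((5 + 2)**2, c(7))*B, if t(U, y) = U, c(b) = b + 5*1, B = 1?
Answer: 49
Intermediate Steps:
c(b) = 5 + b (c(b) = b + 5 = 5 + b)
t((5 + 2)**2, c(7))*B = (5 + 2)**2*1 = 7**2*1 = 49*1 = 49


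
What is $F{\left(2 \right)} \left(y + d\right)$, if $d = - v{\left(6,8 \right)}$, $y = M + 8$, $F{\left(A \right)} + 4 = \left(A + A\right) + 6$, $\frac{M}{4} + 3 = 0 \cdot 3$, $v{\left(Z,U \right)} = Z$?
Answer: $-60$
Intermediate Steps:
$M = -12$ ($M = -12 + 4 \cdot 0 \cdot 3 = -12 + 4 \cdot 0 = -12 + 0 = -12$)
$F{\left(A \right)} = 2 + 2 A$ ($F{\left(A \right)} = -4 + \left(\left(A + A\right) + 6\right) = -4 + \left(2 A + 6\right) = -4 + \left(6 + 2 A\right) = 2 + 2 A$)
$y = -4$ ($y = -12 + 8 = -4$)
$d = -6$ ($d = \left(-1\right) 6 = -6$)
$F{\left(2 \right)} \left(y + d\right) = \left(2 + 2 \cdot 2\right) \left(-4 - 6\right) = \left(2 + 4\right) \left(-10\right) = 6 \left(-10\right) = -60$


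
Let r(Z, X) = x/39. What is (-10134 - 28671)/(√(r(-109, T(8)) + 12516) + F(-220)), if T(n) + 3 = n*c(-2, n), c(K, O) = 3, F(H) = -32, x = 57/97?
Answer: -521953120/4830477 - 12935*√19901978395/4830477 ≈ -485.82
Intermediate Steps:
x = 57/97 (x = 57*(1/97) = 57/97 ≈ 0.58763)
T(n) = -3 + 3*n (T(n) = -3 + n*3 = -3 + 3*n)
r(Z, X) = 19/1261 (r(Z, X) = (57/97)/39 = (57/97)*(1/39) = 19/1261)
(-10134 - 28671)/(√(r(-109, T(8)) + 12516) + F(-220)) = (-10134 - 28671)/(√(19/1261 + 12516) - 32) = -38805/(√(15782695/1261) - 32) = -38805/(√19901978395/1261 - 32) = -38805/(-32 + √19901978395/1261)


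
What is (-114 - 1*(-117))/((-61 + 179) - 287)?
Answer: -3/169 ≈ -0.017751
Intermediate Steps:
(-114 - 1*(-117))/((-61 + 179) - 287) = (-114 + 117)/(118 - 287) = 3/(-169) = 3*(-1/169) = -3/169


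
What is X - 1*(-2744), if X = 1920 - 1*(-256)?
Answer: 4920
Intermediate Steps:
X = 2176 (X = 1920 + 256 = 2176)
X - 1*(-2744) = 2176 - 1*(-2744) = 2176 + 2744 = 4920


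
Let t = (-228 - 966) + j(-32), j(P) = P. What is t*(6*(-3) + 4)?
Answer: 17164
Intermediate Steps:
t = -1226 (t = (-228 - 966) - 32 = -1194 - 32 = -1226)
t*(6*(-3) + 4) = -1226*(6*(-3) + 4) = -1226*(-18 + 4) = -1226*(-14) = 17164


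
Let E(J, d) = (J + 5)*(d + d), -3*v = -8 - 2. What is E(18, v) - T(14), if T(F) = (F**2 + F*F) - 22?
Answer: -650/3 ≈ -216.67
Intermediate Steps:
v = 10/3 (v = -(-8 - 2)/3 = -1/3*(-10) = 10/3 ≈ 3.3333)
E(J, d) = 2*d*(5 + J) (E(J, d) = (5 + J)*(2*d) = 2*d*(5 + J))
T(F) = -22 + 2*F**2 (T(F) = (F**2 + F**2) - 22 = 2*F**2 - 22 = -22 + 2*F**2)
E(18, v) - T(14) = 2*(10/3)*(5 + 18) - (-22 + 2*14**2) = 2*(10/3)*23 - (-22 + 2*196) = 460/3 - (-22 + 392) = 460/3 - 1*370 = 460/3 - 370 = -650/3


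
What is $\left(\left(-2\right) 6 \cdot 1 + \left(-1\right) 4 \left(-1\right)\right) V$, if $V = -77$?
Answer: $616$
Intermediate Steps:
$\left(\left(-2\right) 6 \cdot 1 + \left(-1\right) 4 \left(-1\right)\right) V = \left(\left(-2\right) 6 \cdot 1 + \left(-1\right) 4 \left(-1\right)\right) \left(-77\right) = \left(\left(-12\right) 1 - -4\right) \left(-77\right) = \left(-12 + 4\right) \left(-77\right) = \left(-8\right) \left(-77\right) = 616$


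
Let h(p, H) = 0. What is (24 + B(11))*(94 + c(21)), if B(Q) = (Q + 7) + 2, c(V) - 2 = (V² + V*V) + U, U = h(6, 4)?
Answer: 43032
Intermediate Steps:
U = 0
c(V) = 2 + 2*V² (c(V) = 2 + ((V² + V*V) + 0) = 2 + ((V² + V²) + 0) = 2 + (2*V² + 0) = 2 + 2*V²)
B(Q) = 9 + Q (B(Q) = (7 + Q) + 2 = 9 + Q)
(24 + B(11))*(94 + c(21)) = (24 + (9 + 11))*(94 + (2 + 2*21²)) = (24 + 20)*(94 + (2 + 2*441)) = 44*(94 + (2 + 882)) = 44*(94 + 884) = 44*978 = 43032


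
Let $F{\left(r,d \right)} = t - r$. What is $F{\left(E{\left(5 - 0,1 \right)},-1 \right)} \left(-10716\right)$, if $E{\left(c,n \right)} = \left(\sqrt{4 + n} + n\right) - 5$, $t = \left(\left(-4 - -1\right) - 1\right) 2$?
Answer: $42864 + 10716 \sqrt{5} \approx 66826.0$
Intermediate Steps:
$t = -8$ ($t = \left(\left(-4 + 1\right) - 1\right) 2 = \left(-3 - 1\right) 2 = \left(-4\right) 2 = -8$)
$E{\left(c,n \right)} = -5 + n + \sqrt{4 + n}$ ($E{\left(c,n \right)} = \left(n + \sqrt{4 + n}\right) - 5 = -5 + n + \sqrt{4 + n}$)
$F{\left(r,d \right)} = -8 - r$
$F{\left(E{\left(5 - 0,1 \right)},-1 \right)} \left(-10716\right) = \left(-8 - \left(-5 + 1 + \sqrt{4 + 1}\right)\right) \left(-10716\right) = \left(-8 - \left(-5 + 1 + \sqrt{5}\right)\right) \left(-10716\right) = \left(-8 - \left(-4 + \sqrt{5}\right)\right) \left(-10716\right) = \left(-8 + \left(4 - \sqrt{5}\right)\right) \left(-10716\right) = \left(-4 - \sqrt{5}\right) \left(-10716\right) = 42864 + 10716 \sqrt{5}$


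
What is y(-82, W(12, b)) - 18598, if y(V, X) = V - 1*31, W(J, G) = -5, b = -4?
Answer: -18711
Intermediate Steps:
y(V, X) = -31 + V (y(V, X) = V - 31 = -31 + V)
y(-82, W(12, b)) - 18598 = (-31 - 82) - 18598 = -113 - 18598 = -18711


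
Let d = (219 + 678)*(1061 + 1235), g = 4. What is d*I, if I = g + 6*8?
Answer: 107094624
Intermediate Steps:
I = 52 (I = 4 + 6*8 = 4 + 48 = 52)
d = 2059512 (d = 897*2296 = 2059512)
d*I = 2059512*52 = 107094624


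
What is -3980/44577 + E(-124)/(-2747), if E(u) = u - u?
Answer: -3980/44577 ≈ -0.089284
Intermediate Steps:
E(u) = 0
-3980/44577 + E(-124)/(-2747) = -3980/44577 + 0/(-2747) = -3980*1/44577 + 0*(-1/2747) = -3980/44577 + 0 = -3980/44577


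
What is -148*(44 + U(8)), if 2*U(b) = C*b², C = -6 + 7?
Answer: -11248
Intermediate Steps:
C = 1
U(b) = b²/2 (U(b) = (1*b²)/2 = b²/2)
-148*(44 + U(8)) = -148*(44 + (½)*8²) = -148*(44 + (½)*64) = -148*(44 + 32) = -148*76 = -11248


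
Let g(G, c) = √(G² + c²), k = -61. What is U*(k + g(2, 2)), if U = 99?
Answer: -6039 + 198*√2 ≈ -5759.0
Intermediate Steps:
U*(k + g(2, 2)) = 99*(-61 + √(2² + 2²)) = 99*(-61 + √(4 + 4)) = 99*(-61 + √8) = 99*(-61 + 2*√2) = -6039 + 198*√2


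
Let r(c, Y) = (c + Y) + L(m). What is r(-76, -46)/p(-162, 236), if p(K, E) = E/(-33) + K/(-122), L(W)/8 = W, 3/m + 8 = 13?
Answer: 1179618/58615 ≈ 20.125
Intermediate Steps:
m = ⅗ (m = 3/(-8 + 13) = 3/5 = 3*(⅕) = ⅗ ≈ 0.60000)
L(W) = 8*W
p(K, E) = -E/33 - K/122 (p(K, E) = E*(-1/33) + K*(-1/122) = -E/33 - K/122)
r(c, Y) = 24/5 + Y + c (r(c, Y) = (c + Y) + 8*(⅗) = (Y + c) + 24/5 = 24/5 + Y + c)
r(-76, -46)/p(-162, 236) = (24/5 - 46 - 76)/(-1/33*236 - 1/122*(-162)) = -586/(5*(-236/33 + 81/61)) = -586/(5*(-11723/2013)) = -586/5*(-2013/11723) = 1179618/58615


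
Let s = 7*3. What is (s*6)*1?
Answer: 126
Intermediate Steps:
s = 21
(s*6)*1 = (21*6)*1 = 126*1 = 126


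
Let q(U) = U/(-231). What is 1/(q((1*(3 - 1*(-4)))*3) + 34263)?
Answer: 11/376892 ≈ 2.9186e-5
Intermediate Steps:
q(U) = -U/231 (q(U) = U*(-1/231) = -U/231)
1/(q((1*(3 - 1*(-4)))*3) + 34263) = 1/(-1*(3 - 1*(-4))*3/231 + 34263) = 1/(-1*(3 + 4)*3/231 + 34263) = 1/(-1*7*3/231 + 34263) = 1/(-3/33 + 34263) = 1/(-1/231*21 + 34263) = 1/(-1/11 + 34263) = 1/(376892/11) = 11/376892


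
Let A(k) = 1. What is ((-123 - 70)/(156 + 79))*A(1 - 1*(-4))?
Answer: -193/235 ≈ -0.82128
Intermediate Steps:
((-123 - 70)/(156 + 79))*A(1 - 1*(-4)) = ((-123 - 70)/(156 + 79))*1 = -193/235*1 = -193/235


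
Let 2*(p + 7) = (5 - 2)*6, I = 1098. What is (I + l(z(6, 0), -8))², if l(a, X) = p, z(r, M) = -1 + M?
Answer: 1210000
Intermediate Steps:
p = 2 (p = -7 + ((5 - 2)*6)/2 = -7 + (3*6)/2 = -7 + (½)*18 = -7 + 9 = 2)
l(a, X) = 2
(I + l(z(6, 0), -8))² = (1098 + 2)² = 1100² = 1210000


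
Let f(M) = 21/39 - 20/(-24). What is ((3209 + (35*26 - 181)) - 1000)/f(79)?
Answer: 229164/107 ≈ 2141.7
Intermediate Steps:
f(M) = 107/78 (f(M) = 21*(1/39) - 20*(-1/24) = 7/13 + ⅚ = 107/78)
((3209 + (35*26 - 181)) - 1000)/f(79) = ((3209 + (35*26 - 181)) - 1000)/(107/78) = ((3209 + (910 - 181)) - 1000)*(78/107) = ((3209 + 729) - 1000)*(78/107) = (3938 - 1000)*(78/107) = 2938*(78/107) = 229164/107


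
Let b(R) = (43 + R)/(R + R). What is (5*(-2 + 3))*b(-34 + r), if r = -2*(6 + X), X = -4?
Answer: -25/76 ≈ -0.32895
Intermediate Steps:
r = -4 (r = -2*(6 - 4) = -2*2 = -4)
b(R) = (43 + R)/(2*R) (b(R) = (43 + R)/((2*R)) = (43 + R)*(1/(2*R)) = (43 + R)/(2*R))
(5*(-2 + 3))*b(-34 + r) = (5*(-2 + 3))*((43 + (-34 - 4))/(2*(-34 - 4))) = (5*1)*((½)*(43 - 38)/(-38)) = 5*((½)*(-1/38)*5) = 5*(-5/76) = -25/76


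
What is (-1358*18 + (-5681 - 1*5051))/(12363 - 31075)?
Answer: 4397/2339 ≈ 1.8799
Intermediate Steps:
(-1358*18 + (-5681 - 1*5051))/(12363 - 31075) = (-24444 + (-5681 - 5051))/(-18712) = (-24444 - 10732)*(-1/18712) = -35176*(-1/18712) = 4397/2339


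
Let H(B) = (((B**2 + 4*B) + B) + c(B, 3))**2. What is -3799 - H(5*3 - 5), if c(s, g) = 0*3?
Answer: -26299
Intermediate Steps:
c(s, g) = 0
H(B) = (B**2 + 5*B)**2 (H(B) = (((B**2 + 4*B) + B) + 0)**2 = ((B**2 + 5*B) + 0)**2 = (B**2 + 5*B)**2)
-3799 - H(5*3 - 5) = -3799 - (5*3 - 5)**2*(5 + (5*3 - 5))**2 = -3799 - (15 - 5)**2*(5 + (15 - 5))**2 = -3799 - 10**2*(5 + 10)**2 = -3799 - 100*15**2 = -3799 - 100*225 = -3799 - 1*22500 = -3799 - 22500 = -26299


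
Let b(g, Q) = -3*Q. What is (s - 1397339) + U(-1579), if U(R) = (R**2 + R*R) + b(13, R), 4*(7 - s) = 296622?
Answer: 7039463/2 ≈ 3.5197e+6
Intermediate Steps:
s = -148297/2 (s = 7 - 1/4*296622 = 7 - 148311/2 = -148297/2 ≈ -74149.)
U(R) = -3*R + 2*R**2 (U(R) = (R**2 + R*R) - 3*R = (R**2 + R**2) - 3*R = 2*R**2 - 3*R = -3*R + 2*R**2)
(s - 1397339) + U(-1579) = (-148297/2 - 1397339) - 1579*(-3 + 2*(-1579)) = -2942975/2 - 1579*(-3 - 3158) = -2942975/2 - 1579*(-3161) = -2942975/2 + 4991219 = 7039463/2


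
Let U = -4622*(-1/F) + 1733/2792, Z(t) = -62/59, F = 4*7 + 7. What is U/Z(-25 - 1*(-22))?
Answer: -764951461/6058640 ≈ -126.26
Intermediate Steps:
F = 35 (F = 28 + 7 = 35)
Z(t) = -62/59 (Z(t) = -62*1/59 = -62/59)
U = 12965279/97720 (U = -4622/((-1*35)) + 1733/2792 = -4622/(-35) + 1733*(1/2792) = -4622*(-1/35) + 1733/2792 = 4622/35 + 1733/2792 = 12965279/97720 ≈ 132.68)
U/Z(-25 - 1*(-22)) = 12965279/(97720*(-62/59)) = (12965279/97720)*(-59/62) = -764951461/6058640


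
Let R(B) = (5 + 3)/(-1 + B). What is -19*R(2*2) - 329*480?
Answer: -473912/3 ≈ -1.5797e+5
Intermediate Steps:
R(B) = 8/(-1 + B)
-19*R(2*2) - 329*480 = -152/(-1 + 2*2) - 329*480 = -152/(-1 + 4) - 157920 = -152/3 - 157920 = -473912/3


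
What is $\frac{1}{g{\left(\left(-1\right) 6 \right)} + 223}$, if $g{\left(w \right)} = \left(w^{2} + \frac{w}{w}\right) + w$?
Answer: $\frac{1}{254} \approx 0.003937$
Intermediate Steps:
$g{\left(w \right)} = 1 + w + w^{2}$ ($g{\left(w \right)} = \left(w^{2} + 1\right) + w = \left(1 + w^{2}\right) + w = 1 + w + w^{2}$)
$\frac{1}{g{\left(\left(-1\right) 6 \right)} + 223} = \frac{1}{\left(1 - 6 + \left(\left(-1\right) 6\right)^{2}\right) + 223} = \frac{1}{\left(1 - 6 + \left(-6\right)^{2}\right) + 223} = \frac{1}{\left(1 - 6 + 36\right) + 223} = \frac{1}{31 + 223} = \frac{1}{254}$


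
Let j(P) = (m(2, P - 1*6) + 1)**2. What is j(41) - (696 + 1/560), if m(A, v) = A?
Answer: -384721/560 ≈ -687.00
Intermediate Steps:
j(P) = 9 (j(P) = (2 + 1)**2 = 3**2 = 9)
j(41) - (696 + 1/560) = 9 - (696 + 1/560) = 9 - 1*389761/560 = 9 - 389761/560 = -384721/560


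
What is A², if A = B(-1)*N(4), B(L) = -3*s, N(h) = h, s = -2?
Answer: 576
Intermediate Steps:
B(L) = 6 (B(L) = -3*(-2) = 6)
A = 24 (A = 6*4 = 24)
A² = 24² = 576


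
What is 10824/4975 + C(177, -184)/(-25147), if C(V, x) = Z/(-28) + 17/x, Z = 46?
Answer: 350593291989/161136946600 ≈ 2.1757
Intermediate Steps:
C(V, x) = -23/14 + 17/x (C(V, x) = 46/(-28) + 17/x = 46*(-1/28) + 17/x = -23/14 + 17/x)
10824/4975 + C(177, -184)/(-25147) = 10824/4975 + (-23/14 + 17/(-184))/(-25147) = 10824*(1/4975) + (-23/14 + 17*(-1/184))*(-1/25147) = 10824/4975 + (-23/14 - 17/184)*(-1/25147) = 10824/4975 - 2235/1288*(-1/25147) = 10824/4975 + 2235/32389336 = 350593291989/161136946600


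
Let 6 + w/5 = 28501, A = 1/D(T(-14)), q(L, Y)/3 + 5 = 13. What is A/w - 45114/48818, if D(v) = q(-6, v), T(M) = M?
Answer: -77131381391/83464134600 ≈ -0.92413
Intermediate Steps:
q(L, Y) = 24 (q(L, Y) = -15 + 3*13 = -15 + 39 = 24)
D(v) = 24
A = 1/24 ≈ 0.041667
w = 142475 (w = -30 + 5*28501 = -30 + 142505 = 142475)
A/w - 45114/48818 = (1/24)/142475 - 45114/48818 = (1/24)*(1/142475) - 45114*1/48818 = 1/3419400 - 22557/24409 = -77131381391/83464134600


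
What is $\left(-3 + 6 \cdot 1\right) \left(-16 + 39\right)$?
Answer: $69$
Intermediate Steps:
$\left(-3 + 6 \cdot 1\right) \left(-16 + 39\right) = \left(-3 + 6\right) 23 = 3 \cdot 23 = 69$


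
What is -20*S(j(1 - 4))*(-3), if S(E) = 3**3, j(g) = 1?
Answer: 1620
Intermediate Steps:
S(E) = 27
-20*S(j(1 - 4))*(-3) = -20*27*(-3) = -540*(-3) = 1620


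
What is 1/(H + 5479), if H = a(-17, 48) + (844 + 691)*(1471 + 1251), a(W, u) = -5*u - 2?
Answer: 1/4183507 ≈ 2.3903e-7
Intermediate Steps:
a(W, u) = -2 - 5*u
H = 4178028 (H = (-2 - 5*48) + (844 + 691)*(1471 + 1251) = (-2 - 240) + 1535*2722 = -242 + 4178270 = 4178028)
1/(H + 5479) = 1/(4178028 + 5479) = 1/4183507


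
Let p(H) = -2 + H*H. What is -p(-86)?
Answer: -7394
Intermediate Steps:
p(H) = -2 + H²
-p(-86) = -(-2 + (-86)²) = -(-2 + 7396) = -1*7394 = -7394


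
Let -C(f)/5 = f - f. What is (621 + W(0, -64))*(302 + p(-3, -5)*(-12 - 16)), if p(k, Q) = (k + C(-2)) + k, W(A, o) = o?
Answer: 261790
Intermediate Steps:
C(f) = 0 (C(f) = -5*(f - f) = -5*0 = 0)
p(k, Q) = 2*k (p(k, Q) = (k + 0) + k = k + k = 2*k)
(621 + W(0, -64))*(302 + p(-3, -5)*(-12 - 16)) = (621 - 64)*(302 + (2*(-3))*(-12 - 16)) = 557*(302 - 6*(-28)) = 557*(302 + 168) = 557*470 = 261790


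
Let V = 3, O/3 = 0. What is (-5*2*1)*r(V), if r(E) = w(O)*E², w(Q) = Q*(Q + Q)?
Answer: 0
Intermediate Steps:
O = 0 (O = 3*0 = 0)
w(Q) = 2*Q² (w(Q) = Q*(2*Q) = 2*Q²)
r(E) = 0 (r(E) = (2*0²)*E² = (2*0)*E² = 0*E² = 0)
(-5*2*1)*r(V) = (-5*2*1)*0 = -10*1*0 = -10*0 = 0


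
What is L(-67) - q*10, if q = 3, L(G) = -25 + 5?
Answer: -50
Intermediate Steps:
L(G) = -20
L(-67) - q*10 = -20 - 3*10 = -20 - 1*30 = -20 - 30 = -50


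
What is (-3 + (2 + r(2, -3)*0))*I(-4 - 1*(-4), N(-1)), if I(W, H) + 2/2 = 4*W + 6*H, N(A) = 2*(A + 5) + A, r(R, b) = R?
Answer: -41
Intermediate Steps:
N(A) = 10 + 3*A (N(A) = 2*(5 + A) + A = (10 + 2*A) + A = 10 + 3*A)
I(W, H) = -1 + 4*W + 6*H (I(W, H) = -1 + (4*W + 6*H) = -1 + 4*W + 6*H)
(-3 + (2 + r(2, -3)*0))*I(-4 - 1*(-4), N(-1)) = (-3 + (2 + 2*0))*(-1 + 4*(-4 - 1*(-4)) + 6*(10 + 3*(-1))) = (-3 + (2 + 0))*(-1 + 4*(-4 + 4) + 6*(10 - 3)) = (-3 + 2)*(-1 + 4*0 + 6*7) = -(-1 + 0 + 42) = -1*41 = -41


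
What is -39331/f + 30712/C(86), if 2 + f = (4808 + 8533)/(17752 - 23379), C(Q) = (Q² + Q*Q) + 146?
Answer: 150307584243/16700005 ≈ 9000.5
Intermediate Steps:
C(Q) = 146 + 2*Q² (C(Q) = (Q² + Q²) + 146 = 2*Q² + 146 = 146 + 2*Q²)
f = -24595/5627 (f = -2 + (4808 + 8533)/(17752 - 23379) = -2 + 13341/(-5627) = -2 + 13341*(-1/5627) = -2 - 13341/5627 = -24595/5627 ≈ -4.3709)
-39331/f + 30712/C(86) = -39331/(-24595/5627) + 30712/(146 + 2*86²) = -39331*(-5627/24595) + 30712/(146 + 2*7396) = 221315537/24595 + 30712/(146 + 14792) = 221315537/24595 + 30712/14938 = 221315537/24595 + 30712*(1/14938) = 221315537/24595 + 1396/679 = 150307584243/16700005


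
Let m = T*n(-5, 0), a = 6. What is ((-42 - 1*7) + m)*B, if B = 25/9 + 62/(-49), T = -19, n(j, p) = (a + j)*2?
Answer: -19343/147 ≈ -131.58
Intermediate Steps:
n(j, p) = 12 + 2*j (n(j, p) = (6 + j)*2 = 12 + 2*j)
B = 667/441 (B = 25*(⅑) + 62*(-1/49) = 25/9 - 62/49 = 667/441 ≈ 1.5125)
m = -38 (m = -19*(12 + 2*(-5)) = -19*(12 - 10) = -19*2 = -38)
((-42 - 1*7) + m)*B = ((-42 - 1*7) - 38)*(667/441) = ((-42 - 7) - 38)*(667/441) = (-49 - 38)*(667/441) = -87*667/441 = -19343/147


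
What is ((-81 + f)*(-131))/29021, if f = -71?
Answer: 19912/29021 ≈ 0.68612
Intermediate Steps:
((-81 + f)*(-131))/29021 = ((-81 - 71)*(-131))/29021 = -152*(-131)*(1/29021) = 19912*(1/29021) = 19912/29021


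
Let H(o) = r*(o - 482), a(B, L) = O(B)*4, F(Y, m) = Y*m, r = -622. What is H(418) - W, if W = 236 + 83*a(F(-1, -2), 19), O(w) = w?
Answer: 38908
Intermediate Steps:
a(B, L) = 4*B (a(B, L) = B*4 = 4*B)
H(o) = 299804 - 622*o (H(o) = -622*(o - 482) = -622*(-482 + o) = 299804 - 622*o)
W = 900 (W = 236 + 83*(4*(-1*(-2))) = 236 + 83*(4*2) = 236 + 83*8 = 236 + 664 = 900)
H(418) - W = (299804 - 622*418) - 1*900 = (299804 - 259996) - 900 = 39808 - 900 = 38908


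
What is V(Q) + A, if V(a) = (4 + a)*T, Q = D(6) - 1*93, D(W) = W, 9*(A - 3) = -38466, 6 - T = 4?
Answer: -4437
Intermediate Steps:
T = 2 (T = 6 - 1*4 = 6 - 4 = 2)
A = -4271 (A = 3 + (1/9)*(-38466) = 3 - 4274 = -4271)
Q = -87 (Q = 6 - 1*93 = 6 - 93 = -87)
V(a) = 8 + 2*a (V(a) = (4 + a)*2 = 8 + 2*a)
V(Q) + A = (8 + 2*(-87)) - 4271 = (8 - 174) - 4271 = -166 - 4271 = -4437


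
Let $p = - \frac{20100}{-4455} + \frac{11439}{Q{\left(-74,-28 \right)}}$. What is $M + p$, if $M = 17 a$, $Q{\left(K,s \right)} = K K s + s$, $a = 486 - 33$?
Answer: $\frac{350957482789}{45546732} \approx 7705.4$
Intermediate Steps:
$a = 453$
$Q{\left(K,s \right)} = s + s K^{2}$ ($Q{\left(K,s \right)} = K^{2} s + s = s K^{2} + s = s + s K^{2}$)
$p = \frac{202099657}{45546732}$ ($p = - \frac{20100}{-4455} + \frac{11439}{\left(-28\right) \left(1 + \left(-74\right)^{2}\right)} = \left(-20100\right) \left(- \frac{1}{4455}\right) + \frac{11439}{\left(-28\right) \left(1 + 5476\right)} = \frac{1340}{297} + \frac{11439}{\left(-28\right) 5477} = \frac{1340}{297} + \frac{11439}{-153356} = \frac{1340}{297} + 11439 \left(- \frac{1}{153356}\right) = \frac{1340}{297} - \frac{11439}{153356} = \frac{202099657}{45546732} \approx 4.4372$)
$M = 7701$ ($M = 17 \cdot 453 = 7701$)
$M + p = 7701 + \frac{202099657}{45546732} = \frac{350957482789}{45546732}$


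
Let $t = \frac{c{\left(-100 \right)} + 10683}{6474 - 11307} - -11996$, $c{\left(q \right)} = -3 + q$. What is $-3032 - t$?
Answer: $- \frac{72619744}{4833} \approx -15026.0$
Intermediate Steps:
$t = \frac{57966088}{4833}$ ($t = \frac{\left(-3 - 100\right) + 10683}{6474 - 11307} - -11996 = \frac{-103 + 10683}{-4833} + 11996 = 10580 \left(- \frac{1}{4833}\right) + 11996 = - \frac{10580}{4833} + 11996 = \frac{57966088}{4833} \approx 11994.0$)
$-3032 - t = -3032 - \frac{57966088}{4833} = - \frac{72619744}{4833}$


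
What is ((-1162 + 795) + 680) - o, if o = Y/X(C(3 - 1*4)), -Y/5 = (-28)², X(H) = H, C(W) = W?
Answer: -3607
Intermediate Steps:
Y = -3920 (Y = -5*(-28)² = -5*784 = -3920)
o = 3920 (o = -3920/(3 - 1*4) = -3920/(3 - 4) = -3920/(-1) = -3920*(-1) = 3920)
((-1162 + 795) + 680) - o = ((-1162 + 795) + 680) - 1*3920 = (-367 + 680) - 3920 = 313 - 3920 = -3607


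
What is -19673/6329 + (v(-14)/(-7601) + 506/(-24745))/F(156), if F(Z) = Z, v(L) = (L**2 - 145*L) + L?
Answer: -288803364566597/92851278710190 ≈ -3.1104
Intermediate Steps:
v(L) = L**2 - 144*L
-19673/6329 + (v(-14)/(-7601) + 506/(-24745))/F(156) = -19673/6329 + (-14*(-144 - 14)/(-7601) + 506/(-24745))/156 = -19673*1/6329 + (-14*(-158)*(-1/7601) + 506*(-1/24745))*(1/156) = -19673/6329 + (2212*(-1/7601) - 506/24745)*(1/156) = -19673/6329 + (-2212/7601 - 506/24745)*(1/156) = -19673/6329 - 58582046/188086745*1/156 = -19673/6329 - 29291023/14670766110 = -288803364566597/92851278710190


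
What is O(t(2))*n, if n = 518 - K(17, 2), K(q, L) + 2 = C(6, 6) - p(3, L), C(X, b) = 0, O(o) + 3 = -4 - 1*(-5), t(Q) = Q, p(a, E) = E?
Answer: -1044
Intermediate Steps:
O(o) = -2 (O(o) = -3 + (-4 - 1*(-5)) = -3 + (-4 + 5) = -3 + 1 = -2)
K(q, L) = -2 - L (K(q, L) = -2 + (0 - L) = -2 - L)
n = 522 (n = 518 - (-2 - 1*2) = 518 - (-2 - 2) = 518 - 1*(-4) = 518 + 4 = 522)
O(t(2))*n = -2*522 = -1044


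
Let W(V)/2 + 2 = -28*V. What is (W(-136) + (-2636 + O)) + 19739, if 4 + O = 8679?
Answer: 33390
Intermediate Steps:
O = 8675 (O = -4 + 8679 = 8675)
W(V) = -4 - 56*V (W(V) = -4 + 2*(-28*V) = -4 - 56*V)
(W(-136) + (-2636 + O)) + 19739 = ((-4 - 56*(-136)) + (-2636 + 8675)) + 19739 = ((-4 + 7616) + 6039) + 19739 = (7612 + 6039) + 19739 = 13651 + 19739 = 33390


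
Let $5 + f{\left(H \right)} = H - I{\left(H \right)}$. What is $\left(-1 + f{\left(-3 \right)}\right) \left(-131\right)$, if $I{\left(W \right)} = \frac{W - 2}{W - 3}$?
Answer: $\frac{7729}{6} \approx 1288.2$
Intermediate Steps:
$I{\left(W \right)} = \frac{-2 + W}{-3 + W}$
$f{\left(H \right)} = -5 + H - \frac{-2 + H}{-3 + H}$ ($f{\left(H \right)} = -5 + \left(H - \frac{-2 + H}{-3 + H}\right) = -5 + H - \frac{-2 + H}{-3 + H}$)
$\left(-1 + f{\left(-3 \right)}\right) \left(-131\right) = \left(-1 + \frac{17 + \left(-3\right)^{2} - -27}{-3 - 3}\right) \left(-131\right) = \left(-1 + \frac{17 + 9 + 27}{-6}\right) \left(-131\right) = \left(-1 - \frac{53}{6}\right) \left(-131\right) = \left(- \frac{59}{6}\right) \left(-131\right) = \frac{7729}{6}$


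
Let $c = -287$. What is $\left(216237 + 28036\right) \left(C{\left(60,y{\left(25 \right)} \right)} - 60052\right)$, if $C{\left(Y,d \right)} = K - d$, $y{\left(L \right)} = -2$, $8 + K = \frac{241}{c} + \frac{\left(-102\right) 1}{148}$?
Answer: $- \frac{311581026687075}{21238} \approx -1.4671 \cdot 10^{10}$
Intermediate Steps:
$K = - \frac{202375}{21238}$ ($K = -8 + \left(\frac{241}{-287} + \frac{\left(-102\right) 1}{148}\right) = -8 + \left(241 \left(- \frac{1}{287}\right) - \frac{51}{74}\right) = -8 - \frac{32471}{21238} = - \frac{202375}{21238} \approx -9.5289$)
$C{\left(Y,d \right)} = - \frac{202375}{21238} - d$
$\left(216237 + 28036\right) \left(C{\left(60,y{\left(25 \right)} \right)} - 60052\right) = \left(216237 + 28036\right) \left(\left(- \frac{202375}{21238} - -2\right) - 60052\right) = 244273 \left(\left(- \frac{202375}{21238} + 2\right) - 60052\right) = 244273 \left(- \frac{159899}{21238} - 60052\right) = 244273 \left(- \frac{1275544275}{21238}\right) = - \frac{311581026687075}{21238}$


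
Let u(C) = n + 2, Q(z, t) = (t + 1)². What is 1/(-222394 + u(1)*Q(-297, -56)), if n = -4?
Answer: -1/228444 ≈ -4.3774e-6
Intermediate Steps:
Q(z, t) = (1 + t)²
u(C) = -2 (u(C) = -4 + 2 = -2)
1/(-222394 + u(1)*Q(-297, -56)) = 1/(-222394 - 2*(1 - 56)²) = 1/(-222394 - 2*(-55)²) = 1/(-222394 - 2*3025) = 1/(-222394 - 6050) = 1/(-228444) = -1/228444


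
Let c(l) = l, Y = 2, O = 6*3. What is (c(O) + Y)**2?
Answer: 400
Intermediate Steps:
O = 18
(c(O) + Y)**2 = (18 + 2)**2 = 20**2 = 400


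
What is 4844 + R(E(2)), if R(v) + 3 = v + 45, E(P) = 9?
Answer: 4895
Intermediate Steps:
R(v) = 42 + v (R(v) = -3 + (v + 45) = -3 + (45 + v) = 42 + v)
4844 + R(E(2)) = 4844 + (42 + 9) = 4844 + 51 = 4895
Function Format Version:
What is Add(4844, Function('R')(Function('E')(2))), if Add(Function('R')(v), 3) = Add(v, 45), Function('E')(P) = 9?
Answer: 4895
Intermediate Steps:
Function('R')(v) = Add(42, v) (Function('R')(v) = Add(-3, Add(v, 45)) = Add(-3, Add(45, v)) = Add(42, v))
Add(4844, Function('R')(Function('E')(2))) = Add(4844, Add(42, 9)) = Add(4844, 51) = 4895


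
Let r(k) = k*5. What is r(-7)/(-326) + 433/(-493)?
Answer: -123903/160718 ≈ -0.77093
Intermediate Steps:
r(k) = 5*k
r(-7)/(-326) + 433/(-493) = (5*(-7))/(-326) + 433/(-493) = -35*(-1/326) + 433*(-1/493) = 35/326 - 433/493 = -123903/160718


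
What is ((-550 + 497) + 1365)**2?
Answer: 1721344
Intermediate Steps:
((-550 + 497) + 1365)**2 = (-53 + 1365)**2 = 1312**2 = 1721344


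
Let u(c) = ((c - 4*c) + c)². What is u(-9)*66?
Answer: 21384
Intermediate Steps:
u(c) = 4*c² (u(c) = (-3*c + c)² = (-2*c)² = 4*c²)
u(-9)*66 = (4*(-9)²)*66 = (4*81)*66 = 324*66 = 21384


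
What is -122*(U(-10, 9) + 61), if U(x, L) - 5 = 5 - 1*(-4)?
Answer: -9150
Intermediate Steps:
U(x, L) = 14 (U(x, L) = 5 + (5 - 1*(-4)) = 5 + (5 + 4) = 5 + 9 = 14)
-122*(U(-10, 9) + 61) = -122*(14 + 61) = -122*75 = -9150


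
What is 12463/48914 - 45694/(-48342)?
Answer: 1418781331/1182300294 ≈ 1.2000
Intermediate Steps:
12463/48914 - 45694/(-48342) = 12463*(1/48914) - 45694*(-1/48342) = 12463/48914 + 22847/24171 = 1418781331/1182300294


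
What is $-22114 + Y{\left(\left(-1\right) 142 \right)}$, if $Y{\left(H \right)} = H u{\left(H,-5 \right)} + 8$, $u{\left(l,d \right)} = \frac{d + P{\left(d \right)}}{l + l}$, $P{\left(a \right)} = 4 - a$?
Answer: $-22104$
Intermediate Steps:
$u{\left(l,d \right)} = \frac{2}{l}$ ($u{\left(l,d \right)} = \frac{d - \left(-4 + d\right)}{l + l} = \frac{4}{2 l} = 4 \frac{1}{2 l} = \frac{2}{l}$)
$Y{\left(H \right)} = 10$ ($Y{\left(H \right)} = H \frac{2}{H} + 8 = 2 + 8 = 10$)
$-22114 + Y{\left(\left(-1\right) 142 \right)} = -22114 + 10 = -22104$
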